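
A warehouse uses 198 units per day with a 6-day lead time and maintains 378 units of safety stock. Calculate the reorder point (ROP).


Formula: ROP = (Daily Demand * Lead Time) + Safety Stock
Demand during lead time = 198 * 6 = 1188 units
ROP = 1188 + 378 = 1566 units

1566 units


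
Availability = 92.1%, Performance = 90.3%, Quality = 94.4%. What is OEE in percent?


Formula: OEE = Availability * Performance * Quality / 10000
A * P = 92.1% * 90.3% / 100 = 83.17%
OEE = 83.17% * 94.4% / 100 = 78.5%

78.5%


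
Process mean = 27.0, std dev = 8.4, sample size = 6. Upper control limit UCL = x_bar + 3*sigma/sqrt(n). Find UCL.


UCL = 27.0 + 3 * 8.4 / sqrt(6)

37.29


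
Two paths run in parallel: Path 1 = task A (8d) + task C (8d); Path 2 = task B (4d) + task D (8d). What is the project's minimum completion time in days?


Path 1 = 8 + 8 = 16 days
Path 2 = 4 + 8 = 12 days
Duration = max(16, 12) = 16 days

16 days


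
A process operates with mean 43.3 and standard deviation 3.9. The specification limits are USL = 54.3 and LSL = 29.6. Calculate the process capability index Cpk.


Cpu = (54.3 - 43.3) / (3 * 3.9) = 0.94
Cpl = (43.3 - 29.6) / (3 * 3.9) = 1.17
Cpk = min(0.94, 1.17) = 0.94

0.94


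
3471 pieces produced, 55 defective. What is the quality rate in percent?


Formula: Quality Rate = Good Pieces / Total Pieces * 100
Good pieces = 3471 - 55 = 3416
QR = 3416 / 3471 * 100 = 98.4%

98.4%


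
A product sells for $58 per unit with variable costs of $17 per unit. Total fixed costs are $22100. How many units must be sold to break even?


Formula: BEQ = Fixed Costs / (Price - Variable Cost)
Contribution margin = $58 - $17 = $41/unit
BEQ = ceil($22100 / $41/unit) = ceil(539.02) = 540 units

540 units


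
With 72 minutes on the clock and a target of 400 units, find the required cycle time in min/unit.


Formula: CT = Available Time / Number of Units
CT = 72 min / 400 units
CT = 0.18 min/unit

0.18 min/unit


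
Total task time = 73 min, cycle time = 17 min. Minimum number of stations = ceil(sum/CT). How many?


Formula: N_min = ceil(Sum of Task Times / Cycle Time)
N_min = ceil(73 min / 17 min) = ceil(4.2941)
N_min = 5 stations

5


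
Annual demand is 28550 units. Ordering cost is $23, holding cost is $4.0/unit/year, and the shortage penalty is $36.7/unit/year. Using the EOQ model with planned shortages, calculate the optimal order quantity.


Formula: EOQ* = sqrt(2DS/H) * sqrt((H+P)/P)
Base EOQ = sqrt(2*28550*23/4.0) = 573.0 units
Correction = sqrt((4.0+36.7)/36.7) = 1.05309
EOQ* = 573.0 * 1.05309 = 603.4 units

603.4 units


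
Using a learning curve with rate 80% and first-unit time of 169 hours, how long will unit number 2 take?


Formula: T_n = T_1 * (learning_rate)^(log2(n)) where learning_rate = rate/100
Doublings = log2(2) = 1
T_n = 169 * 0.8^1
T_n = 169 * 0.8 = 135.2 hours

135.2 hours


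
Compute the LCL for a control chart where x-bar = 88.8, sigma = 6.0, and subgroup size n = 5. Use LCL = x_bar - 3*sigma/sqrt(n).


LCL = 88.8 - 3 * 6.0 / sqrt(5)

80.75


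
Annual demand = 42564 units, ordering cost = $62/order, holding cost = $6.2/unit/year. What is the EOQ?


Formula: EOQ = sqrt(2 * D * S / H)
Numerator: 2 * 42564 * 62 = 5277936
2DS/H = 5277936 / 6.2 = 851280.0
EOQ = sqrt(851280.0) = 922.6 units

922.6 units


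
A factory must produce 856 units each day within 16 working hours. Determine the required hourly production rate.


Formula: Production Rate = Daily Demand / Available Hours
Rate = 856 units/day / 16 hours/day
Rate = 53.5 units/hour

53.5 units/hour


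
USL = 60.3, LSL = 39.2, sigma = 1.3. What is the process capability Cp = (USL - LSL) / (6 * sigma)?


Cp = (60.3 - 39.2) / (6 * 1.3)

2.71


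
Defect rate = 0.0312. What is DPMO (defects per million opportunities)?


DPMO = defect_rate * 1000000 = 0.0312 * 1000000

31200


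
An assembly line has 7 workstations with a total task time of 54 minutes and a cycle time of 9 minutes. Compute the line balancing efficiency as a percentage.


Formula: Efficiency = Sum of Task Times / (N_stations * CT) * 100
Total station capacity = 7 stations * 9 min = 63 min
Efficiency = 54 / 63 * 100 = 85.7%

85.7%


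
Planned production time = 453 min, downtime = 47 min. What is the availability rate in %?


Formula: Availability = (Planned Time - Downtime) / Planned Time * 100
Uptime = 453 - 47 = 406 min
Availability = 406 / 453 * 100 = 89.6%

89.6%


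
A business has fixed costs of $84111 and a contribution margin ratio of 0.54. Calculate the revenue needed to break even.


Formula: BER = Fixed Costs / Contribution Margin Ratio
BER = $84111 / 0.54
BER = $155761.11 (to the nearest cent)

$155761.11


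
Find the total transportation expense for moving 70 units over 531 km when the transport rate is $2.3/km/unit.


TC = dist * cost * units = 531 * 2.3 * 70 = $85491.00

$85491.00


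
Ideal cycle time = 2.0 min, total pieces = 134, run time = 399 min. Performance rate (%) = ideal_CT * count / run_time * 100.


Formula: Performance = (Ideal CT * Total Count) / Run Time * 100
Ideal output time = 2.0 * 134 = 268.0 min
Performance = 268.0 / 399 * 100 = 67.2%

67.2%


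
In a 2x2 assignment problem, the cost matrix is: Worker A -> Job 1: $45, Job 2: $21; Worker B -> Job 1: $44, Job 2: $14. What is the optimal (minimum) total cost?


Option 1: A->1 + B->2 = $45 + $14 = $59
Option 2: A->2 + B->1 = $21 + $44 = $65
Min cost = min($59, $65) = $59

$59


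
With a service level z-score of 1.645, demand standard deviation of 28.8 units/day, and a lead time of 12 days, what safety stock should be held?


Formula: SS = z * sigma_d * sqrt(LT)
sqrt(LT) = sqrt(12) = 3.4641
SS = 1.645 * 28.8 * 3.4641
SS = 164.1 units

164.1 units


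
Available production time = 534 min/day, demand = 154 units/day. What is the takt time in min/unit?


Formula: Takt Time = Available Production Time / Customer Demand
Takt = 534 min/day / 154 units/day
Takt = 3.47 min/unit

3.47 min/unit


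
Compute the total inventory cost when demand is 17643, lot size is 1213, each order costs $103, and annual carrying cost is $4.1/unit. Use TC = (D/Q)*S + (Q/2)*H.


TC = 17643/1213 * 103 + 1213/2 * 4.1

$3984.78


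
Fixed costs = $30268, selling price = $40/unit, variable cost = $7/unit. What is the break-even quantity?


Formula: BEQ = Fixed Costs / (Price - Variable Cost)
Contribution margin = $40 - $7 = $33/unit
BEQ = ceil($30268 / $33/unit) = ceil(917.21) = 918 units

918 units


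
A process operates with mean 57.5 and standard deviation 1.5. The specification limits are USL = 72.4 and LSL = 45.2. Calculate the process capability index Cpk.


Cpu = (72.4 - 57.5) / (3 * 1.5) = 3.31
Cpl = (57.5 - 45.2) / (3 * 1.5) = 2.73
Cpk = min(3.31, 2.73) = 2.73

2.73


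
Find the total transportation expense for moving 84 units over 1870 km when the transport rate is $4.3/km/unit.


TC = dist * cost * units = 1870 * 4.3 * 84 = $675444.00

$675444.00


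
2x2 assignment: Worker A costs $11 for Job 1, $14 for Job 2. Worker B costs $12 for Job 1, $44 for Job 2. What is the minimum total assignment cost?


Option 1: A->1 + B->2 = $11 + $44 = $55
Option 2: A->2 + B->1 = $14 + $12 = $26
Min cost = min($55, $26) = $26

$26


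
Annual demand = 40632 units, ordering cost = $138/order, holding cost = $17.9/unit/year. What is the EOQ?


Formula: EOQ = sqrt(2 * D * S / H)
Numerator: 2 * 40632 * 138 = 11214432
2DS/H = 11214432 / 17.9 = 626504.6
EOQ = sqrt(626504.6) = 791.5 units

791.5 units


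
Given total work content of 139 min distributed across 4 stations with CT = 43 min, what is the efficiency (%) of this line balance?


Formula: Efficiency = Sum of Task Times / (N_stations * CT) * 100
Total station capacity = 4 stations * 43 min = 172 min
Efficiency = 139 / 172 * 100 = 80.8%

80.8%


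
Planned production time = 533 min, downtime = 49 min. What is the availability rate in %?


Formula: Availability = (Planned Time - Downtime) / Planned Time * 100
Uptime = 533 - 49 = 484 min
Availability = 484 / 533 * 100 = 90.8%

90.8%


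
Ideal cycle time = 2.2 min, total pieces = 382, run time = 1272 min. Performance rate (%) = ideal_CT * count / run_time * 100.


Formula: Performance = (Ideal CT * Total Count) / Run Time * 100
Ideal output time = 2.2 * 382 = 840.4 min
Performance = 840.4 / 1272 * 100 = 66.1%

66.1%


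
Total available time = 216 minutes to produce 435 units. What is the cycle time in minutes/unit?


Formula: CT = Available Time / Number of Units
CT = 216 min / 435 units
CT = 0.5 min/unit

0.5 min/unit


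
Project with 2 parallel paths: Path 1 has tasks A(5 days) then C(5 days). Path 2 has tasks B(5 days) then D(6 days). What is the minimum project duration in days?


Path 1 = 5 + 5 = 10 days
Path 2 = 5 + 6 = 11 days
Duration = max(10, 11) = 11 days

11 days


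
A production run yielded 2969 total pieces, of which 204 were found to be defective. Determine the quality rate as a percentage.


Formula: Quality Rate = Good Pieces / Total Pieces * 100
Good pieces = 2969 - 204 = 2765
QR = 2765 / 2969 * 100 = 93.1%

93.1%


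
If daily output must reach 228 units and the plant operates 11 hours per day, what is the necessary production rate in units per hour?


Formula: Production Rate = Daily Demand / Available Hours
Rate = 228 units/day / 11 hours/day
Rate = 20.7 units/hour

20.7 units/hour


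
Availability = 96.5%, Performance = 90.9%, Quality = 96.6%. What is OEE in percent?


Formula: OEE = Availability * Performance * Quality / 10000
A * P = 96.5% * 90.9% / 100 = 87.72%
OEE = 87.72% * 96.6% / 100 = 84.7%

84.7%


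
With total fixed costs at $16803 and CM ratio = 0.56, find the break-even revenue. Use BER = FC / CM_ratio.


Formula: BER = Fixed Costs / Contribution Margin Ratio
BER = $16803 / 0.56
BER = $30005.36 (to the nearest cent)

$30005.36


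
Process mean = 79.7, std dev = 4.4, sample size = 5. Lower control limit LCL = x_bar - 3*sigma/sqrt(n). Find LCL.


LCL = 79.7 - 3 * 4.4 / sqrt(5)

73.8


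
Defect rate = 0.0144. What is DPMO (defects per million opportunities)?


DPMO = defect_rate * 1000000 = 0.0144 * 1000000

14400


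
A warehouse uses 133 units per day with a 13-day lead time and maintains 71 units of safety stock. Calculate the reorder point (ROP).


Formula: ROP = (Daily Demand * Lead Time) + Safety Stock
Demand during lead time = 133 * 13 = 1729 units
ROP = 1729 + 71 = 1800 units

1800 units


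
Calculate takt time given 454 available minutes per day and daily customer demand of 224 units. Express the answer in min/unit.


Formula: Takt Time = Available Production Time / Customer Demand
Takt = 454 min/day / 224 units/day
Takt = 2.03 min/unit

2.03 min/unit


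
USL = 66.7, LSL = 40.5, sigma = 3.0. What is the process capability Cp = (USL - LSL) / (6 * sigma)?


Cp = (66.7 - 40.5) / (6 * 3.0)

1.46


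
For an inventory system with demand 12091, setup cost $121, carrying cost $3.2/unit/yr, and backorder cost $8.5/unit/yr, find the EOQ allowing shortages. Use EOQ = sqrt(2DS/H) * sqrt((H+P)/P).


Formula: EOQ* = sqrt(2DS/H) * sqrt((H+P)/P)
Base EOQ = sqrt(2*12091*121/3.2) = 956.23 units
Correction = sqrt((3.2+8.5)/8.5) = 1.17323
EOQ* = 956.23 * 1.17323 = 1121.9 units

1121.9 units


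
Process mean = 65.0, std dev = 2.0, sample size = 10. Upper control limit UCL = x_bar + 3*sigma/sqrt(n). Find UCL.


UCL = 65.0 + 3 * 2.0 / sqrt(10)

66.9


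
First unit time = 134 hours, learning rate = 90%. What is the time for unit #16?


Formula: T_n = T_1 * (learning_rate)^(log2(n)) where learning_rate = rate/100
Doublings = log2(16) = 4
T_n = 134 * 0.9^4
T_n = 134 * 0.6561 = 87.9 hours

87.9 hours


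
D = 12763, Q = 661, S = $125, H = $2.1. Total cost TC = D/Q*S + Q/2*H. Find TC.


TC = 12763/661 * 125 + 661/2 * 2.1

$3107.63


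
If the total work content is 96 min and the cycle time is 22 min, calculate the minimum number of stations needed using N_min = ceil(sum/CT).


Formula: N_min = ceil(Sum of Task Times / Cycle Time)
N_min = ceil(96 min / 22 min) = ceil(4.3636)
N_min = 5 stations

5


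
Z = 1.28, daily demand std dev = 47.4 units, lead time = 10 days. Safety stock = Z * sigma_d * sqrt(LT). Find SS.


Formula: SS = z * sigma_d * sqrt(LT)
sqrt(LT) = sqrt(10) = 3.1623
SS = 1.28 * 47.4 * 3.1623
SS = 191.9 units

191.9 units


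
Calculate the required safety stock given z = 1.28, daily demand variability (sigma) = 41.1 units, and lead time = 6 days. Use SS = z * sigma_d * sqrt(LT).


Formula: SS = z * sigma_d * sqrt(LT)
sqrt(LT) = sqrt(6) = 2.4495
SS = 1.28 * 41.1 * 2.4495
SS = 128.9 units

128.9 units


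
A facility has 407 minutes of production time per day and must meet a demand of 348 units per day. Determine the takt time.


Formula: Takt Time = Available Production Time / Customer Demand
Takt = 407 min/day / 348 units/day
Takt = 1.17 min/unit

1.17 min/unit


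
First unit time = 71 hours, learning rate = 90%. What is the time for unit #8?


Formula: T_n = T_1 * (learning_rate)^(log2(n)) where learning_rate = rate/100
Doublings = log2(8) = 3
T_n = 71 * 0.9^3
T_n = 71 * 0.729 = 51.8 hours

51.8 hours


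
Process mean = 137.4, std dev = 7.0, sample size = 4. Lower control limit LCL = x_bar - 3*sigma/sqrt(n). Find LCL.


LCL = 137.4 - 3 * 7.0 / sqrt(4)

126.9


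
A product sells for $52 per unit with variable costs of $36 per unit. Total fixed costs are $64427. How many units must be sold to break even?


Formula: BEQ = Fixed Costs / (Price - Variable Cost)
Contribution margin = $52 - $36 = $16/unit
BEQ = ceil($64427 / $16/unit) = ceil(4026.69) = 4027 units

4027 units


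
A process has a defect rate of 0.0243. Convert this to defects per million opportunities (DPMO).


DPMO = defect_rate * 1000000 = 0.0243 * 1000000

24300


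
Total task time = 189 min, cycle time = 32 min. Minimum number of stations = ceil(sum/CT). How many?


Formula: N_min = ceil(Sum of Task Times / Cycle Time)
N_min = ceil(189 min / 32 min) = ceil(5.9062)
N_min = 6 stations

6


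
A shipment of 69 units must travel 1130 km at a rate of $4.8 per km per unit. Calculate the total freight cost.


TC = dist * cost * units = 1130 * 4.8 * 69 = $374256.00

$374256.00


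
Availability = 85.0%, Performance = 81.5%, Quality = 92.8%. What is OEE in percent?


Formula: OEE = Availability * Performance * Quality / 10000
A * P = 85.0% * 81.5% / 100 = 69.28%
OEE = 69.28% * 92.8% / 100 = 64.3%

64.3%


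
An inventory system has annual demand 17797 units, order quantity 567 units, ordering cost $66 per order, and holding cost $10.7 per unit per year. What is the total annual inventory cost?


TC = 17797/567 * 66 + 567/2 * 10.7

$5105.06


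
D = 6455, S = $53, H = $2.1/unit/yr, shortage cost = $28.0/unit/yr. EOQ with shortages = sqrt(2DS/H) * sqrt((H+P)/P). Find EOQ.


Formula: EOQ* = sqrt(2DS/H) * sqrt((H+P)/P)
Base EOQ = sqrt(2*6455*53/2.1) = 570.81 units
Correction = sqrt((2.1+28.0)/28.0) = 1.03682
EOQ* = 570.81 * 1.03682 = 591.8 units

591.8 units


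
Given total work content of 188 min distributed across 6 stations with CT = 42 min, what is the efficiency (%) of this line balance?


Formula: Efficiency = Sum of Task Times / (N_stations * CT) * 100
Total station capacity = 6 stations * 42 min = 252 min
Efficiency = 188 / 252 * 100 = 74.6%

74.6%


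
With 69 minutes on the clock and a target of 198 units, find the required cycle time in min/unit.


Formula: CT = Available Time / Number of Units
CT = 69 min / 198 units
CT = 0.35 min/unit

0.35 min/unit


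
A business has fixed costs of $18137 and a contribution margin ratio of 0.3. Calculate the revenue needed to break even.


Formula: BER = Fixed Costs / Contribution Margin Ratio
BER = $18137 / 0.3
BER = $60456.67 (to the nearest cent)

$60456.67


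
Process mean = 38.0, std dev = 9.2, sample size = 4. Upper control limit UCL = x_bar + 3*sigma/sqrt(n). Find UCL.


UCL = 38.0 + 3 * 9.2 / sqrt(4)

51.8


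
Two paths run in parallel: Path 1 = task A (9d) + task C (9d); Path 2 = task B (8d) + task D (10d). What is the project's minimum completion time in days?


Path 1 = 9 + 9 = 18 days
Path 2 = 8 + 10 = 18 days
Duration = max(18, 18) = 18 days

18 days


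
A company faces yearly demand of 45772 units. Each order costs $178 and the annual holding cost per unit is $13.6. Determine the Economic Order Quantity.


Formula: EOQ = sqrt(2 * D * S / H)
Numerator: 2 * 45772 * 178 = 16294832
2DS/H = 16294832 / 13.6 = 1198149.4
EOQ = sqrt(1198149.4) = 1094.6 units

1094.6 units


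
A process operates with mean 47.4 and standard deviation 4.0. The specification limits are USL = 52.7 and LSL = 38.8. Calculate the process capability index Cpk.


Cpu = (52.7 - 47.4) / (3 * 4.0) = 0.44
Cpl = (47.4 - 38.8) / (3 * 4.0) = 0.72
Cpk = min(0.44, 0.72) = 0.44

0.44


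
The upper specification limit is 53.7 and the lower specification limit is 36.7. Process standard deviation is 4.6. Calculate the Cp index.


Cp = (53.7 - 36.7) / (6 * 4.6)

0.62


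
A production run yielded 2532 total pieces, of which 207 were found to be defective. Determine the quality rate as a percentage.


Formula: Quality Rate = Good Pieces / Total Pieces * 100
Good pieces = 2532 - 207 = 2325
QR = 2325 / 2532 * 100 = 91.8%

91.8%


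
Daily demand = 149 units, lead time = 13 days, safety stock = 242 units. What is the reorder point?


Formula: ROP = (Daily Demand * Lead Time) + Safety Stock
Demand during lead time = 149 * 13 = 1937 units
ROP = 1937 + 242 = 2179 units

2179 units


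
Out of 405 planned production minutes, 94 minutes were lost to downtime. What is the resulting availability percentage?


Formula: Availability = (Planned Time - Downtime) / Planned Time * 100
Uptime = 405 - 94 = 311 min
Availability = 311 / 405 * 100 = 76.8%

76.8%


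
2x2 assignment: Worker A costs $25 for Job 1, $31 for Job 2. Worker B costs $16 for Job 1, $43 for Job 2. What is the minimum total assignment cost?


Option 1: A->1 + B->2 = $25 + $43 = $68
Option 2: A->2 + B->1 = $31 + $16 = $47
Min cost = min($68, $47) = $47

$47


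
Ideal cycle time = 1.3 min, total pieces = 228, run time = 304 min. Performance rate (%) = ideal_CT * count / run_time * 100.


Formula: Performance = (Ideal CT * Total Count) / Run Time * 100
Ideal output time = 1.3 * 228 = 296.4 min
Performance = 296.4 / 304 * 100 = 97.5%

97.5%


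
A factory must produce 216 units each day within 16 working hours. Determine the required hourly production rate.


Formula: Production Rate = Daily Demand / Available Hours
Rate = 216 units/day / 16 hours/day
Rate = 13.5 units/hour

13.5 units/hour


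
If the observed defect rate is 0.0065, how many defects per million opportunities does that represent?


DPMO = defect_rate * 1000000 = 0.0065 * 1000000

6500


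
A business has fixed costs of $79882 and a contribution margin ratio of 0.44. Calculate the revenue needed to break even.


Formula: BER = Fixed Costs / Contribution Margin Ratio
BER = $79882 / 0.44
BER = $181550.00 (to the nearest cent)

$181550.00


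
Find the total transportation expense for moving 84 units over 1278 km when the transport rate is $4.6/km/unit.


TC = dist * cost * units = 1278 * 4.6 * 84 = $493819.20

$493819.20


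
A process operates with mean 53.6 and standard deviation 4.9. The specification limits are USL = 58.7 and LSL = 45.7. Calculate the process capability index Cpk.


Cpu = (58.7 - 53.6) / (3 * 4.9) = 0.35
Cpl = (53.6 - 45.7) / (3 * 4.9) = 0.54
Cpk = min(0.35, 0.54) = 0.35

0.35


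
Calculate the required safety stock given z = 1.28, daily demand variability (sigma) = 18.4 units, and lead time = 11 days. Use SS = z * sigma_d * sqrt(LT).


Formula: SS = z * sigma_d * sqrt(LT)
sqrt(LT) = sqrt(11) = 3.3166
SS = 1.28 * 18.4 * 3.3166
SS = 78.1 units

78.1 units


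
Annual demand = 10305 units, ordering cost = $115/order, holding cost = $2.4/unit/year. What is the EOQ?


Formula: EOQ = sqrt(2 * D * S / H)
Numerator: 2 * 10305 * 115 = 2370150
2DS/H = 2370150 / 2.4 = 987562.5
EOQ = sqrt(987562.5) = 993.8 units

993.8 units


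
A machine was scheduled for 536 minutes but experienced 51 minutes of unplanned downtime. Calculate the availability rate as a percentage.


Formula: Availability = (Planned Time - Downtime) / Planned Time * 100
Uptime = 536 - 51 = 485 min
Availability = 485 / 536 * 100 = 90.5%

90.5%


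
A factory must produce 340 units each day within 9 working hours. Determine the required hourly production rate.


Formula: Production Rate = Daily Demand / Available Hours
Rate = 340 units/day / 9 hours/day
Rate = 37.8 units/hour

37.8 units/hour


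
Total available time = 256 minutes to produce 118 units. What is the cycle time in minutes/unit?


Formula: CT = Available Time / Number of Units
CT = 256 min / 118 units
CT = 2.17 min/unit

2.17 min/unit


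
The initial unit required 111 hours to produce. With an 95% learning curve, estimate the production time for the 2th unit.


Formula: T_n = T_1 * (learning_rate)^(log2(n)) where learning_rate = rate/100
Doublings = log2(2) = 1
T_n = 111 * 0.95^1
T_n = 111 * 0.95 = 105.5 hours

105.5 hours


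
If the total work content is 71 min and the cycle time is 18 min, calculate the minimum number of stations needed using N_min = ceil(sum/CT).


Formula: N_min = ceil(Sum of Task Times / Cycle Time)
N_min = ceil(71 min / 18 min) = ceil(3.9444)
N_min = 4 stations

4


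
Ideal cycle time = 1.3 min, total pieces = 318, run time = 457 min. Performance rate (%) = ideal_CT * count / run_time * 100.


Formula: Performance = (Ideal CT * Total Count) / Run Time * 100
Ideal output time = 1.3 * 318 = 413.4 min
Performance = 413.4 / 457 * 100 = 90.5%

90.5%


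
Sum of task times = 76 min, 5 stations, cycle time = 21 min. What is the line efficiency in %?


Formula: Efficiency = Sum of Task Times / (N_stations * CT) * 100
Total station capacity = 5 stations * 21 min = 105 min
Efficiency = 76 / 105 * 100 = 72.4%

72.4%


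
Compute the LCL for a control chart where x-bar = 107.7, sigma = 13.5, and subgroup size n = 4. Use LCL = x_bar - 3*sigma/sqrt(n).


LCL = 107.7 - 3 * 13.5 / sqrt(4)

87.45


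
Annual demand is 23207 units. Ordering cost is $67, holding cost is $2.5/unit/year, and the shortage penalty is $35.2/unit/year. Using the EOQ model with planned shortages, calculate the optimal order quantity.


Formula: EOQ* = sqrt(2DS/H) * sqrt((H+P)/P)
Base EOQ = sqrt(2*23207*67/2.5) = 1115.3 units
Correction = sqrt((2.5+35.2)/35.2) = 1.0349
EOQ* = 1115.3 * 1.0349 = 1154.2 units

1154.2 units


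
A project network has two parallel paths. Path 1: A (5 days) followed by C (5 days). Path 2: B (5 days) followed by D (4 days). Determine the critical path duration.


Path 1 = 5 + 5 = 10 days
Path 2 = 5 + 4 = 9 days
Duration = max(10, 9) = 10 days

10 days


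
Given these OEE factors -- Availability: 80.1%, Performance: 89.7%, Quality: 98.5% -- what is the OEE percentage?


Formula: OEE = Availability * Performance * Quality / 10000
A * P = 80.1% * 89.7% / 100 = 71.85%
OEE = 71.85% * 98.5% / 100 = 70.8%

70.8%


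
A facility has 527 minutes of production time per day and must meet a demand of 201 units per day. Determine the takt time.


Formula: Takt Time = Available Production Time / Customer Demand
Takt = 527 min/day / 201 units/day
Takt = 2.62 min/unit

2.62 min/unit


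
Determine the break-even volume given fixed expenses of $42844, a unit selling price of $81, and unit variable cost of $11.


Formula: BEQ = Fixed Costs / (Price - Variable Cost)
Contribution margin = $81 - $11 = $70/unit
BEQ = ceil($42844 / $70/unit) = ceil(612.06) = 613 units

613 units


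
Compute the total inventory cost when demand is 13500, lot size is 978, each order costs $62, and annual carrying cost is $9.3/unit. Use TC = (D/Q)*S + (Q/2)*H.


TC = 13500/978 * 62 + 978/2 * 9.3

$5403.53


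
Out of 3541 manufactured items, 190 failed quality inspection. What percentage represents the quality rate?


Formula: Quality Rate = Good Pieces / Total Pieces * 100
Good pieces = 3541 - 190 = 3351
QR = 3351 / 3541 * 100 = 94.6%

94.6%


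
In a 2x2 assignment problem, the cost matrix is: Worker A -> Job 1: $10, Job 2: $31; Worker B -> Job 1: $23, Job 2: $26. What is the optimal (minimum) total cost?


Option 1: A->1 + B->2 = $10 + $26 = $36
Option 2: A->2 + B->1 = $31 + $23 = $54
Min cost = min($36, $54) = $36

$36


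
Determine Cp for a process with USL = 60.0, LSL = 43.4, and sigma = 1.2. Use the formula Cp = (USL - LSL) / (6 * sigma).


Cp = (60.0 - 43.4) / (6 * 1.2)

2.31


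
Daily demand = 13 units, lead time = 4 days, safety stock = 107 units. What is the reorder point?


Formula: ROP = (Daily Demand * Lead Time) + Safety Stock
Demand during lead time = 13 * 4 = 52 units
ROP = 52 + 107 = 159 units

159 units


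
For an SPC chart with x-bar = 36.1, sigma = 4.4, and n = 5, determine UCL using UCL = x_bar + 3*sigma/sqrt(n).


UCL = 36.1 + 3 * 4.4 / sqrt(5)

42.0


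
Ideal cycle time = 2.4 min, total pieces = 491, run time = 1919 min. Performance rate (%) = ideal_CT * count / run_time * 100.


Formula: Performance = (Ideal CT * Total Count) / Run Time * 100
Ideal output time = 2.4 * 491 = 1178.4 min
Performance = 1178.4 / 1919 * 100 = 61.4%

61.4%


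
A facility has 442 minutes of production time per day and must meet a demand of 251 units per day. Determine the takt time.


Formula: Takt Time = Available Production Time / Customer Demand
Takt = 442 min/day / 251 units/day
Takt = 1.76 min/unit

1.76 min/unit


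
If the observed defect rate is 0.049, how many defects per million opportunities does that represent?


DPMO = defect_rate * 1000000 = 0.049 * 1000000

49000


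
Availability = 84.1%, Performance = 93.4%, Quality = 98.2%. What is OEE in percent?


Formula: OEE = Availability * Performance * Quality / 10000
A * P = 84.1% * 93.4% / 100 = 78.55%
OEE = 78.55% * 98.2% / 100 = 77.1%

77.1%


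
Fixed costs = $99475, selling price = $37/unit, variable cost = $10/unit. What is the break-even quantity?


Formula: BEQ = Fixed Costs / (Price - Variable Cost)
Contribution margin = $37 - $10 = $27/unit
BEQ = ceil($99475 / $27/unit) = ceil(3684.26) = 3685 units

3685 units


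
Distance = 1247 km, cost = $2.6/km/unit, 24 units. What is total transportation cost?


TC = dist * cost * units = 1247 * 2.6 * 24 = $77812.80

$77812.80


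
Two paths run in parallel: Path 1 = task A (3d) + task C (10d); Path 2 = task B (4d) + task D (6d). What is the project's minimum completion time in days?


Path 1 = 3 + 10 = 13 days
Path 2 = 4 + 6 = 10 days
Duration = max(13, 10) = 13 days

13 days


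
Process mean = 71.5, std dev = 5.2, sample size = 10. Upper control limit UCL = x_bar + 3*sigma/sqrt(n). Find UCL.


UCL = 71.5 + 3 * 5.2 / sqrt(10)

76.43


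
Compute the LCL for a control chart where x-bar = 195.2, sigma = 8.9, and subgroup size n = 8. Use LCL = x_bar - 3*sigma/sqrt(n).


LCL = 195.2 - 3 * 8.9 / sqrt(8)

185.76


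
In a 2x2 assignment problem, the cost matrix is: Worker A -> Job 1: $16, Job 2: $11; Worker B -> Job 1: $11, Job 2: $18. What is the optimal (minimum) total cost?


Option 1: A->1 + B->2 = $16 + $18 = $34
Option 2: A->2 + B->1 = $11 + $11 = $22
Min cost = min($34, $22) = $22

$22


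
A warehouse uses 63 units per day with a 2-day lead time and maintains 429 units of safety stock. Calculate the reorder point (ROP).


Formula: ROP = (Daily Demand * Lead Time) + Safety Stock
Demand during lead time = 63 * 2 = 126 units
ROP = 126 + 429 = 555 units

555 units


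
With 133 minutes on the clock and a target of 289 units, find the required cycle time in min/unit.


Formula: CT = Available Time / Number of Units
CT = 133 min / 289 units
CT = 0.46 min/unit

0.46 min/unit


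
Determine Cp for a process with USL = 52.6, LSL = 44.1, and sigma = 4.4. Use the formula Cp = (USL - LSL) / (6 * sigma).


Cp = (52.6 - 44.1) / (6 * 4.4)

0.32


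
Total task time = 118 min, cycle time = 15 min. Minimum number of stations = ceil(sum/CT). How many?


Formula: N_min = ceil(Sum of Task Times / Cycle Time)
N_min = ceil(118 min / 15 min) = ceil(7.8667)
N_min = 8 stations

8


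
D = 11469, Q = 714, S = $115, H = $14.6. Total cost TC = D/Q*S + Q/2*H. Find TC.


TC = 11469/714 * 115 + 714/2 * 14.6

$7059.45


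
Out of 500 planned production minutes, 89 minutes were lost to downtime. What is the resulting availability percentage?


Formula: Availability = (Planned Time - Downtime) / Planned Time * 100
Uptime = 500 - 89 = 411 min
Availability = 411 / 500 * 100 = 82.2%

82.2%


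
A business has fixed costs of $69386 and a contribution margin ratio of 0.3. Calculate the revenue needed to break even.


Formula: BER = Fixed Costs / Contribution Margin Ratio
BER = $69386 / 0.3
BER = $231286.67 (to the nearest cent)

$231286.67


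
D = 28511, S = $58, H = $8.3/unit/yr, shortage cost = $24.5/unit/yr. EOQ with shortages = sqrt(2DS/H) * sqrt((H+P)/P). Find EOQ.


Formula: EOQ* = sqrt(2DS/H) * sqrt((H+P)/P)
Base EOQ = sqrt(2*28511*58/8.3) = 631.24 units
Correction = sqrt((8.3+24.5)/24.5) = 1.15705
EOQ* = 631.24 * 1.15705 = 730.4 units

730.4 units


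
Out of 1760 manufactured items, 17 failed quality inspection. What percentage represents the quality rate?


Formula: Quality Rate = Good Pieces / Total Pieces * 100
Good pieces = 1760 - 17 = 1743
QR = 1743 / 1760 * 100 = 99.0%

99.0%


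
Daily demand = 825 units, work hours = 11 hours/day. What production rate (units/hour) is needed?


Formula: Production Rate = Daily Demand / Available Hours
Rate = 825 units/day / 11 hours/day
Rate = 75.0 units/hour

75.0 units/hour


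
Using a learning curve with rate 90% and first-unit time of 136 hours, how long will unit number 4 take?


Formula: T_n = T_1 * (learning_rate)^(log2(n)) where learning_rate = rate/100
Doublings = log2(4) = 2
T_n = 136 * 0.9^2
T_n = 136 * 0.81 = 110.2 hours

110.2 hours


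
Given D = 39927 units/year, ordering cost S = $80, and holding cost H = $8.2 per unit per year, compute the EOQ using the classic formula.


Formula: EOQ = sqrt(2 * D * S / H)
Numerator: 2 * 39927 * 80 = 6388320
2DS/H = 6388320 / 8.2 = 779063.4
EOQ = sqrt(779063.4) = 882.6 units

882.6 units


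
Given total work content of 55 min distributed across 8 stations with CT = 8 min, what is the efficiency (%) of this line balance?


Formula: Efficiency = Sum of Task Times / (N_stations * CT) * 100
Total station capacity = 8 stations * 8 min = 64 min
Efficiency = 55 / 64 * 100 = 85.9%

85.9%


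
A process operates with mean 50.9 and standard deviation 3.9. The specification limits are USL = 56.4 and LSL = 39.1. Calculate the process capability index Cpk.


Cpu = (56.4 - 50.9) / (3 * 3.9) = 0.47
Cpl = (50.9 - 39.1) / (3 * 3.9) = 1.01
Cpk = min(0.47, 1.01) = 0.47

0.47


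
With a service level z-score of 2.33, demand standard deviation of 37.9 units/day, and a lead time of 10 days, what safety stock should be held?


Formula: SS = z * sigma_d * sqrt(LT)
sqrt(LT) = sqrt(10) = 3.1623
SS = 2.33 * 37.9 * 3.1623
SS = 279.3 units

279.3 units


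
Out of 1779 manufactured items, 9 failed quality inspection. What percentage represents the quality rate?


Formula: Quality Rate = Good Pieces / Total Pieces * 100
Good pieces = 1779 - 9 = 1770
QR = 1770 / 1779 * 100 = 99.5%

99.5%


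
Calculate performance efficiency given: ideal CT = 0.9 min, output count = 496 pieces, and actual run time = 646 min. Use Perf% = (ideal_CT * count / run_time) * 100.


Formula: Performance = (Ideal CT * Total Count) / Run Time * 100
Ideal output time = 0.9 * 496 = 446.4 min
Performance = 446.4 / 646 * 100 = 69.1%

69.1%


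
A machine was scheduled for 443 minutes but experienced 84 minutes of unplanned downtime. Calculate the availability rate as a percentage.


Formula: Availability = (Planned Time - Downtime) / Planned Time * 100
Uptime = 443 - 84 = 359 min
Availability = 359 / 443 * 100 = 81.0%

81.0%


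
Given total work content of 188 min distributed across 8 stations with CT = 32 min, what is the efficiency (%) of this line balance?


Formula: Efficiency = Sum of Task Times / (N_stations * CT) * 100
Total station capacity = 8 stations * 32 min = 256 min
Efficiency = 188 / 256 * 100 = 73.4%

73.4%


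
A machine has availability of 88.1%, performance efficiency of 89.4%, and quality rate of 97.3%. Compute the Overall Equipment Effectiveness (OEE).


Formula: OEE = Availability * Performance * Quality / 10000
A * P = 88.1% * 89.4% / 100 = 78.76%
OEE = 78.76% * 97.3% / 100 = 76.6%

76.6%


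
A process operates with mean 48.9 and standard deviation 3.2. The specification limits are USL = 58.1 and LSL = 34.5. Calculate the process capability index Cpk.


Cpu = (58.1 - 48.9) / (3 * 3.2) = 0.96
Cpl = (48.9 - 34.5) / (3 * 3.2) = 1.5
Cpk = min(0.96, 1.5) = 0.96

0.96


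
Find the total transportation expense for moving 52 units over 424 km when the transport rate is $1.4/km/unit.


TC = dist * cost * units = 424 * 1.4 * 52 = $30867.20

$30867.20


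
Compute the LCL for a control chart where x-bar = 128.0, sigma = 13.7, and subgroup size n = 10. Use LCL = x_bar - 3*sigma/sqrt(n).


LCL = 128.0 - 3 * 13.7 / sqrt(10)

115.0


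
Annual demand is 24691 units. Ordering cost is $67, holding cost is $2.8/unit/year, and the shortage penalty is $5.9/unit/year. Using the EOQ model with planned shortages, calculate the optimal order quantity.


Formula: EOQ* = sqrt(2DS/H) * sqrt((H+P)/P)
Base EOQ = sqrt(2*24691*67/2.8) = 1087.03 units
Correction = sqrt((2.8+5.9)/5.9) = 1.21432
EOQ* = 1087.03 * 1.21432 = 1320.0 units

1320.0 units


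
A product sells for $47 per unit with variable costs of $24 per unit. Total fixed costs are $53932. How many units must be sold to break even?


Formula: BEQ = Fixed Costs / (Price - Variable Cost)
Contribution margin = $47 - $24 = $23/unit
BEQ = ceil($53932 / $23/unit) = ceil(2344.87) = 2345 units

2345 units


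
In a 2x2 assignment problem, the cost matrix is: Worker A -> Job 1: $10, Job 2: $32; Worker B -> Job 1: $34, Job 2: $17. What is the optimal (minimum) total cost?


Option 1: A->1 + B->2 = $10 + $17 = $27
Option 2: A->2 + B->1 = $32 + $34 = $66
Min cost = min($27, $66) = $27

$27


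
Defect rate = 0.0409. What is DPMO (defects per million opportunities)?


DPMO = defect_rate * 1000000 = 0.0409 * 1000000

40900


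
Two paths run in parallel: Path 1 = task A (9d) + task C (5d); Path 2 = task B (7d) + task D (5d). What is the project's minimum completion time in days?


Path 1 = 9 + 5 = 14 days
Path 2 = 7 + 5 = 12 days
Duration = max(14, 12) = 14 days

14 days


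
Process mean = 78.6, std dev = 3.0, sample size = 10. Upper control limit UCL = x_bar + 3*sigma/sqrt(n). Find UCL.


UCL = 78.6 + 3 * 3.0 / sqrt(10)

81.45


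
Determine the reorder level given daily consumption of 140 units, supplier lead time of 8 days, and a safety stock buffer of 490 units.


Formula: ROP = (Daily Demand * Lead Time) + Safety Stock
Demand during lead time = 140 * 8 = 1120 units
ROP = 1120 + 490 = 1610 units

1610 units


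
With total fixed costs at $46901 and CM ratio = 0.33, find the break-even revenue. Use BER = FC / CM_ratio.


Formula: BER = Fixed Costs / Contribution Margin Ratio
BER = $46901 / 0.33
BER = $142124.24 (to the nearest cent)

$142124.24


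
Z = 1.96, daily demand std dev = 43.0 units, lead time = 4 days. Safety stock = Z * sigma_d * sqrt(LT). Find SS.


Formula: SS = z * sigma_d * sqrt(LT)
sqrt(LT) = sqrt(4) = 2.0
SS = 1.96 * 43.0 * 2.0
SS = 168.6 units

168.6 units


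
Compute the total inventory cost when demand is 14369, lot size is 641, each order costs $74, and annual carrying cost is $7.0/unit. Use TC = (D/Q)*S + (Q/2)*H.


TC = 14369/641 * 74 + 641/2 * 7.0

$3902.32


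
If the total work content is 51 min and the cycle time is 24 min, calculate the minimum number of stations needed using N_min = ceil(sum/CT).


Formula: N_min = ceil(Sum of Task Times / Cycle Time)
N_min = ceil(51 min / 24 min) = ceil(2.125)
N_min = 3 stations

3


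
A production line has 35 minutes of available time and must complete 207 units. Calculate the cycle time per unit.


Formula: CT = Available Time / Number of Units
CT = 35 min / 207 units
CT = 0.17 min/unit

0.17 min/unit


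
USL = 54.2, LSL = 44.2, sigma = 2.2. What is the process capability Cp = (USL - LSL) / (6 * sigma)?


Cp = (54.2 - 44.2) / (6 * 2.2)

0.76


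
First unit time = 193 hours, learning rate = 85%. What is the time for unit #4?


Formula: T_n = T_1 * (learning_rate)^(log2(n)) where learning_rate = rate/100
Doublings = log2(4) = 2
T_n = 193 * 0.85^2
T_n = 193 * 0.7225 = 139.4 hours

139.4 hours


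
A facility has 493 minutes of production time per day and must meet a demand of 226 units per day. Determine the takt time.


Formula: Takt Time = Available Production Time / Customer Demand
Takt = 493 min/day / 226 units/day
Takt = 2.18 min/unit

2.18 min/unit


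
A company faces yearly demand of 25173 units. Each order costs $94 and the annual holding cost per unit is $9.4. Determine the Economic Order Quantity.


Formula: EOQ = sqrt(2 * D * S / H)
Numerator: 2 * 25173 * 94 = 4732524
2DS/H = 4732524 / 9.4 = 503460.0
EOQ = sqrt(503460.0) = 709.5 units

709.5 units


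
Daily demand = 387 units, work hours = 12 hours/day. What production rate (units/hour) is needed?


Formula: Production Rate = Daily Demand / Available Hours
Rate = 387 units/day / 12 hours/day
Rate = 32.3 units/hour

32.3 units/hour


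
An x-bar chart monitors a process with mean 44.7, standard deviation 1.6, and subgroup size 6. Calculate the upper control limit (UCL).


UCL = 44.7 + 3 * 1.6 / sqrt(6)

46.66


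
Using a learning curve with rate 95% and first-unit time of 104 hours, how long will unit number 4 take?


Formula: T_n = T_1 * (learning_rate)^(log2(n)) where learning_rate = rate/100
Doublings = log2(4) = 2
T_n = 104 * 0.95^2
T_n = 104 * 0.9025 = 93.9 hours

93.9 hours


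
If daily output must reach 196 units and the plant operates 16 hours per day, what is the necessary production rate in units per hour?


Formula: Production Rate = Daily Demand / Available Hours
Rate = 196 units/day / 16 hours/day
Rate = 12.3 units/hour

12.3 units/hour


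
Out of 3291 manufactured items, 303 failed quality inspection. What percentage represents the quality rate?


Formula: Quality Rate = Good Pieces / Total Pieces * 100
Good pieces = 3291 - 303 = 2988
QR = 2988 / 3291 * 100 = 90.8%

90.8%


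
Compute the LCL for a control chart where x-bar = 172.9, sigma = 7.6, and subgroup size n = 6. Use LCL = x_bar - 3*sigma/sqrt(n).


LCL = 172.9 - 3 * 7.6 / sqrt(6)

163.59


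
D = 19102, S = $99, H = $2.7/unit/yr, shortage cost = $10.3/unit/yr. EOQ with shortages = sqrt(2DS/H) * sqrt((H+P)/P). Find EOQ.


Formula: EOQ* = sqrt(2DS/H) * sqrt((H+P)/P)
Base EOQ = sqrt(2*19102*99/2.7) = 1183.56 units
Correction = sqrt((2.7+10.3)/10.3) = 1.12345
EOQ* = 1183.56 * 1.12345 = 1329.7 units

1329.7 units


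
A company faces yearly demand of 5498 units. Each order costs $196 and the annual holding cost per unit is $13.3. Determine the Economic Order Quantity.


Formula: EOQ = sqrt(2 * D * S / H)
Numerator: 2 * 5498 * 196 = 2155216
2DS/H = 2155216 / 13.3 = 162046.3
EOQ = sqrt(162046.3) = 402.5 units

402.5 units


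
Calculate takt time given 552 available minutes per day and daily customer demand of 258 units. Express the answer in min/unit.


Formula: Takt Time = Available Production Time / Customer Demand
Takt = 552 min/day / 258 units/day
Takt = 2.14 min/unit

2.14 min/unit
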